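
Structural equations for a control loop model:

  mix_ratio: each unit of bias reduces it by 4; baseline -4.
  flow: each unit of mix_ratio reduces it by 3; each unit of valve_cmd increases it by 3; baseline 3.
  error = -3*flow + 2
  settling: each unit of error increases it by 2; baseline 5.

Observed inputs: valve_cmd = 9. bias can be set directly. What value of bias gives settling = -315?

Substituting into the flow equation gives flow = 12*bias + 42.
error becomes -36*bias - 124.
Substituting into the settling equation gives settling = -72*bias - 243.
Solve -72*bias - 243 = -315: bias = (-315 + 243) / -72 = 1.

bias = 1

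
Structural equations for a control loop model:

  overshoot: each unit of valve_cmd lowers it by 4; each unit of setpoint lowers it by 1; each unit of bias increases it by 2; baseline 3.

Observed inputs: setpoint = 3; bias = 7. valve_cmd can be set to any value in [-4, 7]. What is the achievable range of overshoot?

-14 to 30

Substituting into the overshoot equation gives overshoot = -4*valve_cmd + 14.
Linear in valve_cmd, so extremes are at the endpoints: valve_cmd = -4 gives overshoot = 30; valve_cmd = 7 gives overshoot = -14.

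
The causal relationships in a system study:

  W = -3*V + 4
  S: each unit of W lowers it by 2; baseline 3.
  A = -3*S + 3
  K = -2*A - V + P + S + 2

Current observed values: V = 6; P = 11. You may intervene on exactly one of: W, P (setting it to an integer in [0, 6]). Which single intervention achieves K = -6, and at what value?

Intervening on W: with other inputs at their observed values, K = -14*W + 22. Solving for -6 gives W = 2, within [0, 6].
Intervening on P: K = P + 207. Reaching -6 requires P = -213, outside [0, 6].

set W = 2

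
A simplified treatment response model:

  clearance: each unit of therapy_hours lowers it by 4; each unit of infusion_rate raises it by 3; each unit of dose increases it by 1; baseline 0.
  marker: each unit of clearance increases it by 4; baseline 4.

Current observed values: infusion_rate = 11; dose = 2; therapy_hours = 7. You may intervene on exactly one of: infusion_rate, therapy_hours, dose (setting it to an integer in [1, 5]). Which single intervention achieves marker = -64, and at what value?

set infusion_rate = 3

Intervening on infusion_rate: with other inputs at their observed values, marker = 12*infusion_rate - 100. Solving for -64 gives infusion_rate = 3, within [1, 5].
Intervening on therapy_hours: marker = -16*therapy_hours + 144. Reaching -64 requires therapy_hours = 13, outside [1, 5].
Intervening on dose: marker = 4*dose + 24. Reaching -64 requires dose = -22, outside [1, 5].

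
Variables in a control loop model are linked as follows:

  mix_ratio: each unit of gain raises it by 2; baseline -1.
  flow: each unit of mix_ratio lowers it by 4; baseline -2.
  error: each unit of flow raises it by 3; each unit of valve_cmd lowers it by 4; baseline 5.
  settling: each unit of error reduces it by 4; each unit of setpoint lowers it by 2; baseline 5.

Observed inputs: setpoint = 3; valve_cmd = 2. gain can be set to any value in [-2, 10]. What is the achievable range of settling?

-205 to 947

Substituting into the flow equation gives flow = -8*gain + 2.
Substituting into the error equation gives error = -24*gain + 3.
So settling = 96*gain - 13.
Linear in gain, so extremes are at the endpoints: gain = -2 gives settling = -205; gain = 10 gives settling = 947.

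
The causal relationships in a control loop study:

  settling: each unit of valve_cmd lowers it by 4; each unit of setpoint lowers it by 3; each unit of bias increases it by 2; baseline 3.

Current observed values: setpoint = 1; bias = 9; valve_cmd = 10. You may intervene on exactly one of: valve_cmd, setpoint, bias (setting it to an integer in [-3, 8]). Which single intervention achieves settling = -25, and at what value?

set setpoint = 2

Intervening on valve_cmd: settling = -4*valve_cmd + 18. Reaching -25 requires valve_cmd = 43/4, not an integer.
Intervening on setpoint: with other inputs at their observed values, settling = -3*setpoint - 19. Solving for -25 gives setpoint = 2, within [-3, 8].
Intervening on bias: settling = 2*bias - 40. Reaching -25 requires bias = 15/2, not an integer.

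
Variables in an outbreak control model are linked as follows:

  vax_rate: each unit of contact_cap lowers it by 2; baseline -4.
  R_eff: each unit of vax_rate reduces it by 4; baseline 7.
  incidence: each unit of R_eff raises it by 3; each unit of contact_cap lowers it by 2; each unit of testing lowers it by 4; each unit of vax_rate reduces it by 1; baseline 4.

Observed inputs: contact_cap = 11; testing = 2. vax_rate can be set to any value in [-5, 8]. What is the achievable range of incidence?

-109 to 60

Intervening on vax_rate fixes its value directly, overriding its dependence on contact_cap.
Substituting into the incidence equation gives incidence = -13*vax_rate - 5.
Linear in vax_rate, so extremes are at the endpoints: vax_rate = -5 gives incidence = 60; vax_rate = 8 gives incidence = -109.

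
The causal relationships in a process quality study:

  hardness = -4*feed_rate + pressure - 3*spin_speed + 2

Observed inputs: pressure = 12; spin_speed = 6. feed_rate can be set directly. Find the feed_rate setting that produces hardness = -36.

feed_rate = 8

Substituting into the hardness equation gives hardness = -4*feed_rate - 4.
Solve -4*feed_rate - 4 = -36: feed_rate = (-36 + 4) / -4 = 8.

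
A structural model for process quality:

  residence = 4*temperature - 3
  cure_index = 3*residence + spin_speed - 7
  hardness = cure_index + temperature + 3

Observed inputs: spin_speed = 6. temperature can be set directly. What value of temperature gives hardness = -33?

temperature = -2

Substituting into the cure_index equation gives cure_index = 12*temperature - 10.
Substituting into the hardness equation gives hardness = 13*temperature - 7.
Solve 13*temperature - 7 = -33: temperature = (-33 + 7) / 13 = -2.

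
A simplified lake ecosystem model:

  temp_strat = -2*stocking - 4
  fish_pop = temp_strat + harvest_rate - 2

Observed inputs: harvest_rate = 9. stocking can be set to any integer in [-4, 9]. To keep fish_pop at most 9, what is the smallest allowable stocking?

Substituting into the fish_pop equation gives fish_pop = -2*stocking + 3.
Require -2*stocking + 3 ≤ 9, so stocking ≥ -3.
The smallest integer in [-4, 9] satisfying this is -3.

stocking = -3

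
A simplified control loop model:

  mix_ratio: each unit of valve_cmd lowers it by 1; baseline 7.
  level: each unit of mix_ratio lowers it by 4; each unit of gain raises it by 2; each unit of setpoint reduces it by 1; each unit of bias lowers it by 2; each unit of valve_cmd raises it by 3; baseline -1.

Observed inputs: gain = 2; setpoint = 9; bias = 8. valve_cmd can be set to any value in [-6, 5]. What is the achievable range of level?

Substituting into the level equation gives level = 7*valve_cmd - 50.
Linear in valve_cmd, so extremes are at the endpoints: valve_cmd = -6 gives level = -92; valve_cmd = 5 gives level = -15.

-92 to -15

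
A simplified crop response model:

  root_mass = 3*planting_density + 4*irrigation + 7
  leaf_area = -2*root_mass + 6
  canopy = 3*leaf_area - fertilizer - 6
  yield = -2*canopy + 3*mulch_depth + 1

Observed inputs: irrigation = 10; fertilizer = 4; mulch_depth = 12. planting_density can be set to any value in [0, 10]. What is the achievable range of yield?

585 to 945

Substituting into the root_mass equation gives root_mass = 3*planting_density + 47.
Substituting into the leaf_area equation gives leaf_area = -6*planting_density - 88.
Substituting into the canopy equation gives canopy = -18*planting_density - 274.
yield becomes 36*planting_density + 585.
Linear in planting_density, so extremes are at the endpoints: planting_density = 0 gives yield = 585; planting_density = 10 gives yield = 945.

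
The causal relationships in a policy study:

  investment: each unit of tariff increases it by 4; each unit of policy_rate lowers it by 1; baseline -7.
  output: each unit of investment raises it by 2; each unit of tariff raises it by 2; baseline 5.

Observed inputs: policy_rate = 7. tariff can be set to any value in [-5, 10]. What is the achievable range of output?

Substituting into the investment equation gives investment = 4*tariff - 14.
Substituting into the output equation gives output = 10*tariff - 23.
Linear in tariff, so extremes are at the endpoints: tariff = -5 gives output = -73; tariff = 10 gives output = 77.

-73 to 77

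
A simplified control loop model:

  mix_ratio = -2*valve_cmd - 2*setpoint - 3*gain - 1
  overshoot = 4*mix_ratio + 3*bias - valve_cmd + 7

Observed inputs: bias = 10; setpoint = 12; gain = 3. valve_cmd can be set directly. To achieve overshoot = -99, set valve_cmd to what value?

valve_cmd = 0

Substituting into the mix_ratio equation gives mix_ratio = -2*valve_cmd - 34.
Substituting into the overshoot equation gives overshoot = -9*valve_cmd - 99.
Solve -9*valve_cmd - 99 = -99: valve_cmd = (-99 + 99) / -9 = 0.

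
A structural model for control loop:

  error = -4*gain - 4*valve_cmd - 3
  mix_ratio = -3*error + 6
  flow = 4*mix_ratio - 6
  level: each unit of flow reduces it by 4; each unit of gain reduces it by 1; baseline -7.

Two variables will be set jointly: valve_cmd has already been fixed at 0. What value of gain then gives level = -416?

With valve_cmd held at 0:
Substituting into the error equation gives error = -4*gain - 3.
Substituting into the mix_ratio equation gives mix_ratio = 12*gain + 15.
This gives flow = 48*gain + 54.
Substituting into the level equation gives level = -193*gain - 223.
Solve -193*gain - 223 = -416: gain = (-416 + 223) / -193 = 1.

gain = 1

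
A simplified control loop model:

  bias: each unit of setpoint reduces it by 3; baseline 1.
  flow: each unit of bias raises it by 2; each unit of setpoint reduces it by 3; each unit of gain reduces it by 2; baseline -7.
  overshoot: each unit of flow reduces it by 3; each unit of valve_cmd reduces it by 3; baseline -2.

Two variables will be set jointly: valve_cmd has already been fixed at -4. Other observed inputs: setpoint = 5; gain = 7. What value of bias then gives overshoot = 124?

With valve_cmd held at -4:
Intervening on bias fixes its value directly, overriding its dependence on setpoint.
Substituting into the flow equation gives flow = 2*bias - 36.
Substituting into the overshoot equation gives overshoot = -6*bias + 118.
Solve -6*bias + 118 = 124: bias = (124 - 118) / -6 = -1.

bias = -1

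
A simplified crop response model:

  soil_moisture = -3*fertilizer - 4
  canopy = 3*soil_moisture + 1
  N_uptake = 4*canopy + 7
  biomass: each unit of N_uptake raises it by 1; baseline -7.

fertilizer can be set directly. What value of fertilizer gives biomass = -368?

Substituting into the canopy equation gives canopy = -9*fertilizer - 11.
Substituting into the N_uptake equation gives N_uptake = -36*fertilizer - 37.
So biomass = -36*fertilizer - 44.
Solve -36*fertilizer - 44 = -368: fertilizer = (-368 + 44) / -36 = 9.

fertilizer = 9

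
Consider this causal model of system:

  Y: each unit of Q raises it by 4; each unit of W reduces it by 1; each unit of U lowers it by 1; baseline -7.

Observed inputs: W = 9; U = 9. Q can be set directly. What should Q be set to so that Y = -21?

Substituting into the Y equation gives Y = 4*Q - 25.
Solve 4*Q - 25 = -21: Q = (-21 + 25) / 4 = 1.

Q = 1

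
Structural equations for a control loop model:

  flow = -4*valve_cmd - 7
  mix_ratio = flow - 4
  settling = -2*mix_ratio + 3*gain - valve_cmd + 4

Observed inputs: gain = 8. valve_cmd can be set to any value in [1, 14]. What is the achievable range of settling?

Substituting into the mix_ratio equation gives mix_ratio = -4*valve_cmd - 11.
Substituting into the settling equation gives settling = 7*valve_cmd + 50.
Linear in valve_cmd, so extremes are at the endpoints: valve_cmd = 1 gives settling = 57; valve_cmd = 14 gives settling = 148.

57 to 148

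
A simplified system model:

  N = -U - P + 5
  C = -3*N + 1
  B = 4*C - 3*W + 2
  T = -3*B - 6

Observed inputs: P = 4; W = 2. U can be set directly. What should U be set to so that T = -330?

Substituting into the N equation gives N = -U + 1.
This gives C = 3*U - 2.
Substituting into the B equation gives B = 12*U - 12.
Substituting into the T equation gives T = -36*U + 30.
Solve -36*U + 30 = -330: U = (-330 - 30) / -36 = 10.

U = 10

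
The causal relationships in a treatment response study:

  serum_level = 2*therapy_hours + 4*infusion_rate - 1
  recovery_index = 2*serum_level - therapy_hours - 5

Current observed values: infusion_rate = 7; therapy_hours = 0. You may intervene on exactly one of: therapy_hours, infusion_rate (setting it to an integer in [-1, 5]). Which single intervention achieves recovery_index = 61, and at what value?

set therapy_hours = 4

Intervening on therapy_hours: with other inputs at their observed values, recovery_index = 3*therapy_hours + 49. Solving for 61 gives therapy_hours = 4, within [-1, 5].
Intervening on infusion_rate: recovery_index = 8*infusion_rate - 7. Reaching 61 requires infusion_rate = 17/2, not an integer.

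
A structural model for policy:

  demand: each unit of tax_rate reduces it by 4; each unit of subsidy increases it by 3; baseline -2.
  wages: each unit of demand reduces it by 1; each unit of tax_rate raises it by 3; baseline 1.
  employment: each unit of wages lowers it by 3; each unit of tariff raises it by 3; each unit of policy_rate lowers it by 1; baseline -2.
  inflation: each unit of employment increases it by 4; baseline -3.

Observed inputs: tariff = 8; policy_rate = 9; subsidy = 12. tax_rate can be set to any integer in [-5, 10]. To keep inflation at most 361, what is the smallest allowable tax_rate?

tax_rate = 1

Substituting into the demand equation gives demand = -4*tax_rate + 34.
This gives wages = 7*tax_rate - 33.
Substituting into the employment equation gives employment = -21*tax_rate + 112.
Substituting into the inflation equation gives inflation = -84*tax_rate + 445.
Require -84*tax_rate + 445 ≤ 361, so tax_rate ≥ 1.
The smallest integer in [-5, 10] satisfying this is 1.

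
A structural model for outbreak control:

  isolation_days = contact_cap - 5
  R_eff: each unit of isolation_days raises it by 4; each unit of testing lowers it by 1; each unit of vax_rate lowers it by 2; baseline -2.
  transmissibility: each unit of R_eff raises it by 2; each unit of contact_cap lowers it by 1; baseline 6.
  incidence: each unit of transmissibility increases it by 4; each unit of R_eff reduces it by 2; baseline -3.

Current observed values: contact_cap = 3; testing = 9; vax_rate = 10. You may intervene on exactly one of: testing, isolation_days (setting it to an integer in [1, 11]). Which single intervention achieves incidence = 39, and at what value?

set isolation_days = 9

Intervening on testing: incidence = -6*testing - 171. Reaching 39 requires testing = -35, outside [1, 11].
Intervening on isolation_days: with other inputs at their observed values, incidence = 24*isolation_days - 177. Solving for 39 gives isolation_days = 9, within [1, 11].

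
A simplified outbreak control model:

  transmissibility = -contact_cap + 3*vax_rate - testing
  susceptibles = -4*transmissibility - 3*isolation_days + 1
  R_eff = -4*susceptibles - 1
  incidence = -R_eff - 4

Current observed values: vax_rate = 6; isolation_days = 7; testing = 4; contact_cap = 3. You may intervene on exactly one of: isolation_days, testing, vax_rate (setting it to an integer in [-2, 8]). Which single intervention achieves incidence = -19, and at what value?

Intervening on isolation_days: incidence = -12*isolation_days - 175. Reaching -19 requires isolation_days = -13, outside [-2, 8].
Intervening on testing: incidence = 16*testing - 323. Reaching -19 requires testing = 19, outside [-2, 8].
Intervening on vax_rate: with other inputs at their observed values, incidence = -48*vax_rate + 29. Solving for -19 gives vax_rate = 1, within [-2, 8].

set vax_rate = 1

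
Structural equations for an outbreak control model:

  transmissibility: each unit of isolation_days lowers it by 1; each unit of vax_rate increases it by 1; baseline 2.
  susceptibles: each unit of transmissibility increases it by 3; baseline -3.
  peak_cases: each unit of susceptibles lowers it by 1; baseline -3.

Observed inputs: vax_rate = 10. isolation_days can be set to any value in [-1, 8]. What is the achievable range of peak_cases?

Substituting into the transmissibility equation gives transmissibility = -isolation_days + 12.
Substituting into the susceptibles equation gives susceptibles = -3*isolation_days + 33.
So peak_cases = 3*isolation_days - 36.
Linear in isolation_days, so extremes are at the endpoints: isolation_days = -1 gives peak_cases = -39; isolation_days = 8 gives peak_cases = -12.

-39 to -12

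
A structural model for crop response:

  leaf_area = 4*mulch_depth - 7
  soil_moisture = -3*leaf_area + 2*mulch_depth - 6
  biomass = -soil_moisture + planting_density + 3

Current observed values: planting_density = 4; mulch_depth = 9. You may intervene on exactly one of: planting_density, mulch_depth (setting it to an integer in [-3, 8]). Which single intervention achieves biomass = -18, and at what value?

set mulch_depth = -1

Intervening on planting_density: biomass = planting_density + 78. Reaching -18 requires planting_density = -96, outside [-3, 8].
Intervening on mulch_depth: with other inputs at their observed values, biomass = 10*mulch_depth - 8. Solving for -18 gives mulch_depth = -1, within [-3, 8].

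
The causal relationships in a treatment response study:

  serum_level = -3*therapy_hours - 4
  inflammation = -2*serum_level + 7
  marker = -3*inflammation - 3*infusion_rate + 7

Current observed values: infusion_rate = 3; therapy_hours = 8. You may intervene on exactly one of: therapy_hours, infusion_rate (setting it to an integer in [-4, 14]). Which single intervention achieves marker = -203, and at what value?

Intervening on therapy_hours: marker = -18*therapy_hours - 47. Reaching -203 requires therapy_hours = 26/3, not an integer.
Intervening on infusion_rate: with other inputs at their observed values, marker = -3*infusion_rate - 182. Solving for -203 gives infusion_rate = 7, within [-4, 14].

set infusion_rate = 7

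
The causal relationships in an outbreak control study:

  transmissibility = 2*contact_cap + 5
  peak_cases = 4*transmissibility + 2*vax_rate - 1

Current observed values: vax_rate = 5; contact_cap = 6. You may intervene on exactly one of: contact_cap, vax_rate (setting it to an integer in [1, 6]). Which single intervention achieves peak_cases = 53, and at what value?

Intervening on contact_cap: with other inputs at their observed values, peak_cases = 8*contact_cap + 29. Solving for 53 gives contact_cap = 3, within [1, 6].
Intervening on vax_rate: peak_cases = 2*vax_rate + 67. Reaching 53 requires vax_rate = -7, outside [1, 6].

set contact_cap = 3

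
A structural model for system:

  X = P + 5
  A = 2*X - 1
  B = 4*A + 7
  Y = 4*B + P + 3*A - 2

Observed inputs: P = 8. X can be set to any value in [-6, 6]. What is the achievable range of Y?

Intervening on X fixes its value directly, overriding its dependence on P.
Substituting into the B equation gives B = 8*X + 3.
This gives Y = 38*X + 15.
Linear in X, so extremes are at the endpoints: X = -6 gives Y = -213; X = 6 gives Y = 243.

-213 to 243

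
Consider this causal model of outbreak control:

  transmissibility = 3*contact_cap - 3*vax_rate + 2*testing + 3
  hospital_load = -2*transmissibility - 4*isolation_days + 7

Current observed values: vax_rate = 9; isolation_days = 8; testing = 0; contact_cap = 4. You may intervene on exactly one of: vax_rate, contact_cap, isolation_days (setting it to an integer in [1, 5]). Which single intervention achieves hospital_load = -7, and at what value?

set contact_cap = 5

Intervening on vax_rate: hospital_load = 6*vax_rate - 55. Reaching -7 requires vax_rate = 8, outside [1, 5].
Intervening on contact_cap: with other inputs at their observed values, hospital_load = -6*contact_cap + 23. Solving for -7 gives contact_cap = 5, within [1, 5].
Intervening on isolation_days: hospital_load = -4*isolation_days + 31. Reaching -7 requires isolation_days = 19/2, not an integer.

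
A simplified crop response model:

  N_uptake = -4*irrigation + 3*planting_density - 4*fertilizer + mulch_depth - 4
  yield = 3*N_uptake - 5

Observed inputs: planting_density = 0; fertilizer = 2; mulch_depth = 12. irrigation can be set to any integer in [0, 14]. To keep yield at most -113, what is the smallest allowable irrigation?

irrigation = 9

Substituting into the N_uptake equation gives N_uptake = -4*irrigation.
Substituting into the yield equation gives yield = -12*irrigation - 5.
Require -12*irrigation - 5 ≤ -113, so irrigation ≥ 9.
The smallest integer in [0, 14] satisfying this is 9.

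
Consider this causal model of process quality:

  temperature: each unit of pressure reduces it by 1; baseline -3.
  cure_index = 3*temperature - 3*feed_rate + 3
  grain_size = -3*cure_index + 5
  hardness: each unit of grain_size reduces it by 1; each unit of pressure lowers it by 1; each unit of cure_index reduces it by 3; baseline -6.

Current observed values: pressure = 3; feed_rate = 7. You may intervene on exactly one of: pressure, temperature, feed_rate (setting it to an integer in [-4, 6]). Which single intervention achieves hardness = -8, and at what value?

Intervening on pressure: with other inputs at their observed values, hardness = -pressure - 11. Solving for -8 gives pressure = -3, within [-4, 6].
Intervening on temperature: the paths from temperature to hardness cancel (net effect zero), leaving hardness = -14; -8 is unreachable this way.
Intervening on feed_rate: the paths from feed_rate to hardness cancel (net effect zero), leaving hardness = -14; -8 is unreachable this way.

set pressure = -3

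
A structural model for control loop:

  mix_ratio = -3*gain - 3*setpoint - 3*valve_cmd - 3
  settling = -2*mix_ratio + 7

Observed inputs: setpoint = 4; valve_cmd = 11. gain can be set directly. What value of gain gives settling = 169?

Substituting into the mix_ratio equation gives mix_ratio = -3*gain - 48.
settling becomes 6*gain + 103.
Solve 6*gain + 103 = 169: gain = (169 - 103) / 6 = 11.

gain = 11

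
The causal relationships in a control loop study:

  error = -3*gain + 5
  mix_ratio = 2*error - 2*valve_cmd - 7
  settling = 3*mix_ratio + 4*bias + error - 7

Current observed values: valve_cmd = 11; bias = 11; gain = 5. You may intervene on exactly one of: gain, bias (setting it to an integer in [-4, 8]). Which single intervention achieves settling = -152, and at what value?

Intervening on gain: settling = -21*gain - 15. Reaching -152 requires gain = 137/21, not an integer.
Intervening on bias: with other inputs at their observed values, settling = 4*bias - 164. Solving for -152 gives bias = 3, within [-4, 8].

set bias = 3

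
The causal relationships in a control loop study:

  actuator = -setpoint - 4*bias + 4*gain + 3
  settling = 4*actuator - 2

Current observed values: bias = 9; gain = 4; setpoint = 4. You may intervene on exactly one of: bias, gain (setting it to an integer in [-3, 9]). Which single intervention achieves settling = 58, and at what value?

Intervening on bias: with other inputs at their observed values, settling = -16*bias + 58. Solving for 58 gives bias = 0, within [-3, 9].
Intervening on gain: settling = 16*gain - 150. Reaching 58 requires gain = 13, outside [-3, 9].

set bias = 0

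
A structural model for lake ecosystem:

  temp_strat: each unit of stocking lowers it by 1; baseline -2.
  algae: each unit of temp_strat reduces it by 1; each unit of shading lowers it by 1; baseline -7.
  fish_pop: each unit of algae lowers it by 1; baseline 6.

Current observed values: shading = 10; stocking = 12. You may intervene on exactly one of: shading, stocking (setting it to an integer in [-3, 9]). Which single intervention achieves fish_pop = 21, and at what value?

Intervening on shading: fish_pop = shading - 1. Reaching 21 requires shading = 22, outside [-3, 9].
Intervening on stocking: with other inputs at their observed values, fish_pop = -stocking + 21. Solving for 21 gives stocking = 0, within [-3, 9].

set stocking = 0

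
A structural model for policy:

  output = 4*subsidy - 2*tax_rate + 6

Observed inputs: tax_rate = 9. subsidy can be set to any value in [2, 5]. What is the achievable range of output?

-4 to 8

Substituting into the output equation gives output = 4*subsidy - 12.
Linear in subsidy, so extremes are at the endpoints: subsidy = 2 gives output = -4; subsidy = 5 gives output = 8.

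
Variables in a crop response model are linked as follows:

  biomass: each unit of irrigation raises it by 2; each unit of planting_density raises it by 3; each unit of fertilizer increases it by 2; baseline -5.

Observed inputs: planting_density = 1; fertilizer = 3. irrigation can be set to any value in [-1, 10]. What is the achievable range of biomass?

Substituting into the biomass equation gives biomass = 2*irrigation + 4.
Linear in irrigation, so extremes are at the endpoints: irrigation = -1 gives biomass = 2; irrigation = 10 gives biomass = 24.

2 to 24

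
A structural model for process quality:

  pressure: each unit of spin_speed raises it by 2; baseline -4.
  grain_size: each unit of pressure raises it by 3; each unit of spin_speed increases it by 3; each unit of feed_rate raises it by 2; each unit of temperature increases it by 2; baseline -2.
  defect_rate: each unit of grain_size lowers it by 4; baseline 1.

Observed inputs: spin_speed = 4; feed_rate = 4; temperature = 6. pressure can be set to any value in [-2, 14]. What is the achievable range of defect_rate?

Intervening on pressure fixes its value directly, overriding its dependence on spin_speed.
Substituting into the grain_size equation gives grain_size = 3*pressure + 30.
Substituting into the defect_rate equation gives defect_rate = -12*pressure - 119.
Linear in pressure, so extremes are at the endpoints: pressure = -2 gives defect_rate = -95; pressure = 14 gives defect_rate = -287.

-287 to -95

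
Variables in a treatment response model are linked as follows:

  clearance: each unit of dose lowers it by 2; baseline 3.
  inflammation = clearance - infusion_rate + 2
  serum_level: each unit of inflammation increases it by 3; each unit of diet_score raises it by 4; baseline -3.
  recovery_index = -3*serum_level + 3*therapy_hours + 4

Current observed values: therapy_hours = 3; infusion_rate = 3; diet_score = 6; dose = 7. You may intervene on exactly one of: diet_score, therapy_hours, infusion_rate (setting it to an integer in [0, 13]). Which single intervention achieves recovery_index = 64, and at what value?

Intervening on diet_score: recovery_index = -12*diet_score + 130. Reaching 64 requires diet_score = 11/2, not an integer.
Intervening on therapy_hours: with other inputs at their observed values, recovery_index = 3*therapy_hours + 49. Solving for 64 gives therapy_hours = 5, within [0, 13].
Intervening on infusion_rate: recovery_index = 9*infusion_rate + 31. Reaching 64 requires infusion_rate = 11/3, not an integer.

set therapy_hours = 5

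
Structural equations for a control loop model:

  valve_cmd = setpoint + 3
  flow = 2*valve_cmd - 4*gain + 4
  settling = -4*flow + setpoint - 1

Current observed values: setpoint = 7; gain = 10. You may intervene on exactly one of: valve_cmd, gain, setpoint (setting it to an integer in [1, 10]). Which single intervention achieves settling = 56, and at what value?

set setpoint = 9

Intervening on valve_cmd: settling = -8*valve_cmd + 150. Reaching 56 requires valve_cmd = 47/4, not an integer.
Intervening on gain: settling = 16*gain - 90. Reaching 56 requires gain = 73/8, not an integer.
Intervening on setpoint: with other inputs at their observed values, settling = -7*setpoint + 119. Solving for 56 gives setpoint = 9, within [1, 10].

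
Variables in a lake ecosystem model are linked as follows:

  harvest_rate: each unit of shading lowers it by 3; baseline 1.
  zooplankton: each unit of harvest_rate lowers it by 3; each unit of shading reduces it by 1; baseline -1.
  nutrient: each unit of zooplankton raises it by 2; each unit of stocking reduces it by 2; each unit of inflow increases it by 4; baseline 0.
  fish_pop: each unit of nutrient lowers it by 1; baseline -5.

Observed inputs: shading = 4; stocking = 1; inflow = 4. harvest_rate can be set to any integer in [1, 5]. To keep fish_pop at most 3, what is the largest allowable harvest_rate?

harvest_rate = 2

Intervening on harvest_rate fixes its value directly, overriding its dependence on shading.
Substituting into the zooplankton equation gives zooplankton = -3*harvest_rate - 5.
So nutrient = -6*harvest_rate + 4.
Substituting into the fish_pop equation gives fish_pop = 6*harvest_rate - 9.
Require 6*harvest_rate - 9 ≤ 3, so harvest_rate ≤ 2.
The largest integer in [1, 5] satisfying this is 2.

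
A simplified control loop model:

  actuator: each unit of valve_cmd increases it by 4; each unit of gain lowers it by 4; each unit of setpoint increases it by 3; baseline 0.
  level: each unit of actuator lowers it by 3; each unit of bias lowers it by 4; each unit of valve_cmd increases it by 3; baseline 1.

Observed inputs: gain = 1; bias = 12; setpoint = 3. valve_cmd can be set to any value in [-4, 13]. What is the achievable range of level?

Substituting into the actuator equation gives actuator = 4*valve_cmd + 5.
Substituting into the level equation gives level = -9*valve_cmd - 62.
Linear in valve_cmd, so extremes are at the endpoints: valve_cmd = -4 gives level = -26; valve_cmd = 13 gives level = -179.

-179 to -26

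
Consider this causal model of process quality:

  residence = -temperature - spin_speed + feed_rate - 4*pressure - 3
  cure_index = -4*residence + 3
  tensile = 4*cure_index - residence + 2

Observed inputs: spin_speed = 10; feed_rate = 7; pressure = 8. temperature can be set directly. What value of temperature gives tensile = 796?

temperature = 8

Substituting into the residence equation gives residence = -temperature - 38.
cure_index becomes 4*temperature + 155.
So tensile = 17*temperature + 660.
Solve 17*temperature + 660 = 796: temperature = (796 - 660) / 17 = 8.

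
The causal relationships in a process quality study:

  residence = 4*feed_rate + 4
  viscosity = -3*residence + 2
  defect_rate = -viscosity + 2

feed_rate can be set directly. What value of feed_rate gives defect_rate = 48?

Substituting into the viscosity equation gives viscosity = -12*feed_rate - 10.
defect_rate becomes 12*feed_rate + 12.
Solve 12*feed_rate + 12 = 48: feed_rate = (48 - 12) / 12 = 3.

feed_rate = 3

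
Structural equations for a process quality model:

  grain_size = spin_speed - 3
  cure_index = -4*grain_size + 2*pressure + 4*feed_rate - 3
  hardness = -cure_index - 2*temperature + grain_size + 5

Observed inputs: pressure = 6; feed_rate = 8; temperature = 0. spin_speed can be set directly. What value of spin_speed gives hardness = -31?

Substituting into the cure_index equation gives cure_index = -4*spin_speed + 53.
This gives hardness = 5*spin_speed - 51.
Solve 5*spin_speed - 51 = -31: spin_speed = (-31 + 51) / 5 = 4.

spin_speed = 4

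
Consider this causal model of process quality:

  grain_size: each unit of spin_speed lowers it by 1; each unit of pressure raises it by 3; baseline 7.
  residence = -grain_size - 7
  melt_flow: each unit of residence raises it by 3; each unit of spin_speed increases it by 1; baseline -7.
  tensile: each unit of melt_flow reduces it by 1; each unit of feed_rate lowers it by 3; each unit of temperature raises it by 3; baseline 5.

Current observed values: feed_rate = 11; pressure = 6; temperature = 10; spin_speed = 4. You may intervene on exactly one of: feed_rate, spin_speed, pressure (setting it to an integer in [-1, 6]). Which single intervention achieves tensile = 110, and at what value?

set feed_rate = 4

Intervening on feed_rate: with other inputs at their observed values, tensile = -3*feed_rate + 122. Solving for 110 gives feed_rate = 4, within [-1, 6].
Intervening on spin_speed: tensile = -4*spin_speed + 105. Reaching 110 requires spin_speed = -5/4, not an integer.
Intervening on pressure: tensile = 9*pressure + 35. Reaching 110 requires pressure = 25/3, not an integer.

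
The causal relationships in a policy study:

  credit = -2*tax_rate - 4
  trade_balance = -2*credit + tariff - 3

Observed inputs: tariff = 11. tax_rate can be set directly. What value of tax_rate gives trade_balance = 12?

Substituting into the trade_balance equation gives trade_balance = 4*tax_rate + 16.
Solve 4*tax_rate + 16 = 12: tax_rate = (12 - 16) / 4 = -1.

tax_rate = -1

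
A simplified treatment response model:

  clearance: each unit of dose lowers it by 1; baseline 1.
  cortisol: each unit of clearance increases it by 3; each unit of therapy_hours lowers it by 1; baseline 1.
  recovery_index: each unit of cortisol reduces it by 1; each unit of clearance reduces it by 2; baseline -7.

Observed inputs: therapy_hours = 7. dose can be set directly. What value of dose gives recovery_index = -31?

dose = -5

Substituting into the cortisol equation gives cortisol = -3*dose - 3.
This gives recovery_index = 5*dose - 6.
Solve 5*dose - 6 = -31: dose = (-31 + 6) / 5 = -5.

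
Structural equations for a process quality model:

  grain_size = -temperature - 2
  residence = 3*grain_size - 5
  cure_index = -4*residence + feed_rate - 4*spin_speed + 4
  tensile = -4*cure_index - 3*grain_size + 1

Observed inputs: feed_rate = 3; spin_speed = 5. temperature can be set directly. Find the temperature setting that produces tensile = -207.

temperature = 2

Substituting into the residence equation gives residence = -3*temperature - 11.
Substituting into the cure_index equation gives cure_index = 12*temperature + 31.
This gives tensile = -45*temperature - 117.
Solve -45*temperature - 117 = -207: temperature = (-207 + 117) / -45 = 2.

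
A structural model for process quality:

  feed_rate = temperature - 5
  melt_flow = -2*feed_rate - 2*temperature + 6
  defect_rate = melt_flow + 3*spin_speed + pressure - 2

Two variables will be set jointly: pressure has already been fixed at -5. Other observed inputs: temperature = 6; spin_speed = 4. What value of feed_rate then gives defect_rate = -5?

feed_rate = 2

With pressure held at -5:
Intervening on feed_rate fixes its value directly, overriding its dependence on temperature.
Substituting into the melt_flow equation gives melt_flow = -2*feed_rate - 6.
Substituting into the defect_rate equation gives defect_rate = -2*feed_rate - 1.
Solve -2*feed_rate - 1 = -5: feed_rate = (-5 + 1) / -2 = 2.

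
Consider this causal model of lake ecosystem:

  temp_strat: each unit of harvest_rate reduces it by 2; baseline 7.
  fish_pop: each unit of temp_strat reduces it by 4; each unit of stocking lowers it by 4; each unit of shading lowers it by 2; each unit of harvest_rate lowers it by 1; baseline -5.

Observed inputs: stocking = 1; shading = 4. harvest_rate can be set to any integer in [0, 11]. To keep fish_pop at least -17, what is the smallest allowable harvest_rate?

harvest_rate = 4

Substituting into the fish_pop equation gives fish_pop = 7*harvest_rate - 45.
Require 7*harvest_rate - 45 ≥ -17, so harvest_rate ≥ 4.
The smallest integer in [0, 11] satisfying this is 4.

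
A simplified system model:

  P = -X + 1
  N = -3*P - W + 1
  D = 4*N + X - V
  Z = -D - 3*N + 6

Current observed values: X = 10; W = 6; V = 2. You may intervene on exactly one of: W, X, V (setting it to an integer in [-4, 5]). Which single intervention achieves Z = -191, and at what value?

Intervening on W: with other inputs at their observed values, Z = 7*W - 198. Solving for -191 gives W = 1, within [-4, 5].
Intervening on X: Z = -22*X + 64. Reaching -191 requires X = 255/22, not an integer.
Intervening on V: Z = V - 158. Reaching -191 requires V = -33, outside [-4, 5].

set W = 1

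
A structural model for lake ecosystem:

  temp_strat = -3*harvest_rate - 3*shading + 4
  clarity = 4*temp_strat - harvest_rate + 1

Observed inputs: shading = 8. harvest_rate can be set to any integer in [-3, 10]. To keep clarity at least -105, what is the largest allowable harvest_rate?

harvest_rate = 2

Substituting into the temp_strat equation gives temp_strat = -3*harvest_rate - 20.
This gives clarity = -13*harvest_rate - 79.
Require -13*harvest_rate - 79 ≥ -105, so harvest_rate ≤ 2.
The largest integer in [-3, 10] satisfying this is 2.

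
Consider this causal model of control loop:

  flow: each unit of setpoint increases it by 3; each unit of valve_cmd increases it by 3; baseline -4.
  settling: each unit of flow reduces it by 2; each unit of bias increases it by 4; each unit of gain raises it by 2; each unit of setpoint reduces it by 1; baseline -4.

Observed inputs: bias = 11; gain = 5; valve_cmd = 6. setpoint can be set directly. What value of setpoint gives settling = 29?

Substituting into the flow equation gives flow = 3*setpoint + 14.
Substituting into the settling equation gives settling = -7*setpoint + 22.
Solve -7*setpoint + 22 = 29: setpoint = (29 - 22) / -7 = -1.

setpoint = -1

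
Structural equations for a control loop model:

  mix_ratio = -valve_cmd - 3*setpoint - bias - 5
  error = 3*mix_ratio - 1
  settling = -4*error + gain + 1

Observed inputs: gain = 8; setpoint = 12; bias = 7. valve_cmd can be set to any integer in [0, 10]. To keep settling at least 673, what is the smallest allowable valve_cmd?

Substituting into the mix_ratio equation gives mix_ratio = -valve_cmd - 48.
Substituting into the error equation gives error = -3*valve_cmd - 145.
This gives settling = 12*valve_cmd + 589.
Require 12*valve_cmd + 589 ≥ 673, so valve_cmd ≥ 7.
The smallest integer in [0, 10] satisfying this is 7.

valve_cmd = 7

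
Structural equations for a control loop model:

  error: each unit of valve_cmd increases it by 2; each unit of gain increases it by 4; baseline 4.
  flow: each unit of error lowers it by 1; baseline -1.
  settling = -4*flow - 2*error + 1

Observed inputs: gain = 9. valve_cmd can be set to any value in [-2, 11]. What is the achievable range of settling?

77 to 129

Substituting into the error equation gives error = 2*valve_cmd + 40.
Substituting into the flow equation gives flow = -2*valve_cmd - 41.
settling becomes 4*valve_cmd + 85.
Linear in valve_cmd, so extremes are at the endpoints: valve_cmd = -2 gives settling = 77; valve_cmd = 11 gives settling = 129.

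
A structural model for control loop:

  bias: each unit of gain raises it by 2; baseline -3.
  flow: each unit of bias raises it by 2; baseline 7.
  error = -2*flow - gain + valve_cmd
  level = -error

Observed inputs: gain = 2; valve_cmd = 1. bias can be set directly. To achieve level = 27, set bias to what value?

Intervening on bias fixes its value directly, overriding its dependence on gain.
Substituting into the error equation gives error = -4*bias - 15.
Substituting into the level equation gives level = 4*bias + 15.
Solve 4*bias + 15 = 27: bias = (27 - 15) / 4 = 3.

bias = 3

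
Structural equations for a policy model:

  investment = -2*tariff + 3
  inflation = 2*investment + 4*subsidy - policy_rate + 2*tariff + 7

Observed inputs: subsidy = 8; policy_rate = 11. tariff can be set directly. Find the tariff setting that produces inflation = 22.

Substituting into the inflation equation gives inflation = -2*tariff + 34.
Solve -2*tariff + 34 = 22: tariff = (22 - 34) / -2 = 6.

tariff = 6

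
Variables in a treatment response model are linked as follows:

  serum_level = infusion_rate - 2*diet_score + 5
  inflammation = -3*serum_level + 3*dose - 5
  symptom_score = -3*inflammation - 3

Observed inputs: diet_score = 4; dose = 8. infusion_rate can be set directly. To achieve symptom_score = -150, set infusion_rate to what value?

Substituting into the serum_level equation gives serum_level = infusion_rate - 3.
Substituting into the inflammation equation gives inflammation = -3*infusion_rate + 28.
Substituting into the symptom_score equation gives symptom_score = 9*infusion_rate - 87.
Solve 9*infusion_rate - 87 = -150: infusion_rate = (-150 + 87) / 9 = -7.

infusion_rate = -7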